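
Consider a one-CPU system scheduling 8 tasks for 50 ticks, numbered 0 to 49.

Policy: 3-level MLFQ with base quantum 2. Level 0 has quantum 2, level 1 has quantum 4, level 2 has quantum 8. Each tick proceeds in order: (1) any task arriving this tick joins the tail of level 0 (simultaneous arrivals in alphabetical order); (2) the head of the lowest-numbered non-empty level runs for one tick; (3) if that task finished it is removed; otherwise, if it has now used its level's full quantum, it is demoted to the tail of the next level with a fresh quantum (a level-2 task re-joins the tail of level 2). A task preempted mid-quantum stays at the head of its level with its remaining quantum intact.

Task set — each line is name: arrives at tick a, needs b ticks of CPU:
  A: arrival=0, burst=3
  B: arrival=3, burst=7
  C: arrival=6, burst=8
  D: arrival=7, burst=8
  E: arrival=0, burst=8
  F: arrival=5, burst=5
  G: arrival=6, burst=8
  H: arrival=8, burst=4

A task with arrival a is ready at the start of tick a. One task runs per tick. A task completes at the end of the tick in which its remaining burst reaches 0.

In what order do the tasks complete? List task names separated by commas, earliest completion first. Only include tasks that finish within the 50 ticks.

t=0: L0/L1/L2 = AE/-/- → run A
t=1: L0/L1/L2 = AE/-/- → run A
t=2: L0/L1/L2 = E/A/- → run E
t=3: L0/L1/L2 = EB/A/- → run E
t=4: L0/L1/L2 = B/AE/- → run B
t=5: L0/L1/L2 = BF/AE/- → run B
t=6: L0/L1/L2 = FCG/AEB/- → run F
t=7: L0/L1/L2 = FCGD/AEB/- → run F
t=8: L0/L1/L2 = CGDH/AEBF/- → run C
t=9: L0/L1/L2 = CGDH/AEBF/- → run C
t=10: L0/L1/L2 = GDH/AEBFC/- → run G
t=11: L0/L1/L2 = GDH/AEBFC/- → run G
t=12: L0/L1/L2 = DH/AEBFCG/- → run D
t=13: L0/L1/L2 = DH/AEBFCG/- → run D
t=14: L0/L1/L2 = H/AEBFCGD/- → run H
t=15: L0/L1/L2 = H/AEBFCGD/- → run H
t=16: L0/L1/L2 = -/AEBFCGDH/- → run A
t=17: L0/L1/L2 = -/EBFCGDH/- → run E
t=18: L0/L1/L2 = -/EBFCGDH/- → run E
t=19: L0/L1/L2 = -/EBFCGDH/- → run E
t=20: L0/L1/L2 = -/EBFCGDH/- → run E
t=21: L0/L1/L2 = -/BFCGDH/E → run B
t=22: L0/L1/L2 = -/BFCGDH/E → run B
t=23: L0/L1/L2 = -/BFCGDH/E → run B
t=24: L0/L1/L2 = -/BFCGDH/E → run B
t=25: L0/L1/L2 = -/FCGDH/EB → run F
t=26: L0/L1/L2 = -/FCGDH/EB → run F
t=27: L0/L1/L2 = -/FCGDH/EB → run F
t=28: L0/L1/L2 = -/CGDH/EB → run C
t=29: L0/L1/L2 = -/CGDH/EB → run C
t=30: L0/L1/L2 = -/CGDH/EB → run C
t=31: L0/L1/L2 = -/CGDH/EB → run C
t=32: L0/L1/L2 = -/GDH/EBC → run G
t=33: L0/L1/L2 = -/GDH/EBC → run G
t=34: L0/L1/L2 = -/GDH/EBC → run G
t=35: L0/L1/L2 = -/GDH/EBC → run G
t=36: L0/L1/L2 = -/DH/EBCG → run D
t=37: L0/L1/L2 = -/DH/EBCG → run D
t=38: L0/L1/L2 = -/DH/EBCG → run D
t=39: L0/L1/L2 = -/DH/EBCG → run D
t=40: L0/L1/L2 = -/H/EBCGD → run H
t=41: L0/L1/L2 = -/H/EBCGD → run H
t=42: L0/L1/L2 = -/-/EBCGD → run E
t=43: L0/L1/L2 = -/-/EBCGD → run E
t=44: L0/L1/L2 = -/-/BCGD → run B
t=45: L0/L1/L2 = -/-/CGD → run C
t=46: L0/L1/L2 = -/-/CGD → run C
t=47: L0/L1/L2 = -/-/GD → run G
t=48: L0/L1/L2 = -/-/GD → run G
t=49: L0/L1/L2 = -/-/D → run D

completion order = A, F, H, E, B, C, G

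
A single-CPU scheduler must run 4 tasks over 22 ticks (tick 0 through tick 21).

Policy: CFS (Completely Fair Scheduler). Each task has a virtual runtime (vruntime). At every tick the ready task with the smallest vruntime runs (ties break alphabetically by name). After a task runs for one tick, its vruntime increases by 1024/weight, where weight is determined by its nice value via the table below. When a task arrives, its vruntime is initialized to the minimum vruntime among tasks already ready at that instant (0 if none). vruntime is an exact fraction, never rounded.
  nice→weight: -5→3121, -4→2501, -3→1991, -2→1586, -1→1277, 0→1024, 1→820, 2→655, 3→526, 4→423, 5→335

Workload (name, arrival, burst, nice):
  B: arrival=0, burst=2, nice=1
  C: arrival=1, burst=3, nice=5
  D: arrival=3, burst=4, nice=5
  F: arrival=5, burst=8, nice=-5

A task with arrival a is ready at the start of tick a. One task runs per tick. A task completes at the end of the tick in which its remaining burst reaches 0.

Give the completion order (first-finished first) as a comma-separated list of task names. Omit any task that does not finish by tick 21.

t=0: vr[B=0] → run B
t=1: vr[B=256/205 C=256/205] → run B
t=2: vr[C=256/205] → run C
t=3: vr[C=59136/13735 D=59136/13735] → run C
t=4: vr[C=20224/2747 D=59136/13735] → run D
t=5: vr[C=20224/2747 D=20224/2747 F=20224/2747] → run C
t=6: vr[D=20224/2747 F=20224/2747] → run D
t=7: vr[D=143104/13735 F=20224/2747] → run F
t=8: vr[D=143104/13735 F=65932032/8573387] → run F
t=9: vr[D=143104/13735 F=68744960/8573387] → run F
t=10: vr[D=143104/13735 F=71557888/8573387] → run F
t=11: vr[D=143104/13735 F=74370816/8573387] → run F
t=12: vr[D=143104/13735 F=77183744/8573387] → run F
t=13: vr[D=143104/13735 F=79996672/8573387] → run F
t=14: vr[D=143104/13735 F=82809600/8573387] → run F
t=15: vr[D=143104/13735] → run D
t=16: vr[D=185088/13735] → run D
t=17: (idle)
t=18: (idle)
t=19: (idle)
t=20: (idle)
t=21: (idle)

completion order = B, C, F, D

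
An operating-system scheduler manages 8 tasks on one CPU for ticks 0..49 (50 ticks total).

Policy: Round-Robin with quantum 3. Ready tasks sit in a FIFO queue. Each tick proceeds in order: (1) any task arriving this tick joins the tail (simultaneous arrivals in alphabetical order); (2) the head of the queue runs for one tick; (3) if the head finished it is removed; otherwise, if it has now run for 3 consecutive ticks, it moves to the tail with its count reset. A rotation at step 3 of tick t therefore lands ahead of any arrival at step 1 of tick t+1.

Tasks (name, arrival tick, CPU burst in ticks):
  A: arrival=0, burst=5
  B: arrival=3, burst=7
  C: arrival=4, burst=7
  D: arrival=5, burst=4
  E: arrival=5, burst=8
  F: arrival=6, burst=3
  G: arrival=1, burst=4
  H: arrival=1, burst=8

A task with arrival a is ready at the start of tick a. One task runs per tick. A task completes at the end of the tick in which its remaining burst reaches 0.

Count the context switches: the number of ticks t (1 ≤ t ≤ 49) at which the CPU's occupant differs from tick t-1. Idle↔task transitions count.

context switches = 19

t=0: queue=[A] q_used=0 → run A
t=1: queue=[A,G,H] q_used=1 → run A
t=2: queue=[A,G,H] q_used=2 → run A
t=3: queue=[G,H,A,B] q_used=0 → run G
t=4: queue=[G,H,A,B,C] q_used=1 → run G
t=5: queue=[G,H,A,B,C,D,E] q_used=2 → run G
t=6: queue=[H,A,B,C,D,E,G,F] q_used=0 → run H
t=7: queue=[H,A,B,C,D,E,G,F] q_used=1 → run H
t=8: queue=[H,A,B,C,D,E,G,F] q_used=2 → run H
t=9: queue=[A,B,C,D,E,G,F,H] q_used=0 → run A
t=10: queue=[A,B,C,D,E,G,F,H] q_used=1 → run A
t=11: queue=[B,C,D,E,G,F,H] q_used=0 → run B
t=12: queue=[B,C,D,E,G,F,H] q_used=1 → run B
t=13: queue=[B,C,D,E,G,F,H] q_used=2 → run B
t=14: queue=[C,D,E,G,F,H,B] q_used=0 → run C
t=15: queue=[C,D,E,G,F,H,B] q_used=1 → run C
t=16: queue=[C,D,E,G,F,H,B] q_used=2 → run C
t=17: queue=[D,E,G,F,H,B,C] q_used=0 → run D
t=18: queue=[D,E,G,F,H,B,C] q_used=1 → run D
t=19: queue=[D,E,G,F,H,B,C] q_used=2 → run D
t=20: queue=[E,G,F,H,B,C,D] q_used=0 → run E
t=21: queue=[E,G,F,H,B,C,D] q_used=1 → run E
t=22: queue=[E,G,F,H,B,C,D] q_used=2 → run E
t=23: queue=[G,F,H,B,C,D,E] q_used=0 → run G
t=24: queue=[F,H,B,C,D,E] q_used=0 → run F
t=25: queue=[F,H,B,C,D,E] q_used=1 → run F
t=26: queue=[F,H,B,C,D,E] q_used=2 → run F
t=27: queue=[H,B,C,D,E] q_used=0 → run H
t=28: queue=[H,B,C,D,E] q_used=1 → run H
t=29: queue=[H,B,C,D,E] q_used=2 → run H
t=30: queue=[B,C,D,E,H] q_used=0 → run B
t=31: queue=[B,C,D,E,H] q_used=1 → run B
t=32: queue=[B,C,D,E,H] q_used=2 → run B
t=33: queue=[C,D,E,H,B] q_used=0 → run C
t=34: queue=[C,D,E,H,B] q_used=1 → run C
t=35: queue=[C,D,E,H,B] q_used=2 → run C
t=36: queue=[D,E,H,B,C] q_used=0 → run D
t=37: queue=[E,H,B,C] q_used=0 → run E
t=38: queue=[E,H,B,C] q_used=1 → run E
t=39: queue=[E,H,B,C] q_used=2 → run E
t=40: queue=[H,B,C,E] q_used=0 → run H
t=41: queue=[H,B,C,E] q_used=1 → run H
t=42: queue=[B,C,E] q_used=0 → run B
t=43: queue=[C,E] q_used=0 → run C
t=44: queue=[E] q_used=0 → run E
t=45: queue=[E] q_used=1 → run E
t=46: (idle)
t=47: (idle)
t=48: (idle)
t=49: (idle)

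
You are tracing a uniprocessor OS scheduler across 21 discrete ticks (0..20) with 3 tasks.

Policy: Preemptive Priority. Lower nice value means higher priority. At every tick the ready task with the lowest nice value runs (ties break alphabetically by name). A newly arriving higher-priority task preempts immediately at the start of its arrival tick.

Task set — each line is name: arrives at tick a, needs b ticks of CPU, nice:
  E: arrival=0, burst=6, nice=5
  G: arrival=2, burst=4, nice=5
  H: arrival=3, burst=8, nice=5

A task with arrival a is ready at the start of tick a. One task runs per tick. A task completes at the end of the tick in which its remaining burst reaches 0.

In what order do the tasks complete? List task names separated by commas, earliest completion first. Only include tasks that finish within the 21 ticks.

t=0: ready={E} → run E
t=1: ready={E} → run E
t=2: ready={E,G} → run E
t=3: ready={E,G,H} → run E
t=4: ready={E,G,H} → run E
t=5: ready={E,G,H} → run E
t=6: ready={G,H} → run G
t=7: ready={G,H} → run G
t=8: ready={G,H} → run G
t=9: ready={G,H} → run G
t=10: ready={H} → run H
t=11: ready={H} → run H
t=12: ready={H} → run H
t=13: ready={H} → run H
t=14: ready={H} → run H
t=15: ready={H} → run H
t=16: ready={H} → run H
t=17: ready={H} → run H
t=18: (idle)
t=19: (idle)
t=20: (idle)

completion order = E, G, H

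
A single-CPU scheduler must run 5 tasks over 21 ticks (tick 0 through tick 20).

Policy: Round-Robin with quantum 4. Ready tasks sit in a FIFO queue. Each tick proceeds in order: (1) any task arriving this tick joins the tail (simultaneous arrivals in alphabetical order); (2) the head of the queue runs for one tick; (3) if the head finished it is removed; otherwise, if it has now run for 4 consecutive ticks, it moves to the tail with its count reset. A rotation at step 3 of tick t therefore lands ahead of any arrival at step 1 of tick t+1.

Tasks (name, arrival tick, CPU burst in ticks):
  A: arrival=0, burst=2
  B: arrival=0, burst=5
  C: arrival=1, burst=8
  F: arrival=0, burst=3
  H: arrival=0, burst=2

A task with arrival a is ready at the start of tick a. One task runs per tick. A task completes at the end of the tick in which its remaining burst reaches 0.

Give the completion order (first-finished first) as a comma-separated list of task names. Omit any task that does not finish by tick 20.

completion order = A, F, H, B, C

t=0: queue=[A,B,F,H] q_used=0 → run A
t=1: queue=[A,B,F,H,C] q_used=1 → run A
t=2: queue=[B,F,H,C] q_used=0 → run B
t=3: queue=[B,F,H,C] q_used=1 → run B
t=4: queue=[B,F,H,C] q_used=2 → run B
t=5: queue=[B,F,H,C] q_used=3 → run B
t=6: queue=[F,H,C,B] q_used=0 → run F
t=7: queue=[F,H,C,B] q_used=1 → run F
t=8: queue=[F,H,C,B] q_used=2 → run F
t=9: queue=[H,C,B] q_used=0 → run H
t=10: queue=[H,C,B] q_used=1 → run H
t=11: queue=[C,B] q_used=0 → run C
t=12: queue=[C,B] q_used=1 → run C
t=13: queue=[C,B] q_used=2 → run C
t=14: queue=[C,B] q_used=3 → run C
t=15: queue=[B,C] q_used=0 → run B
t=16: queue=[C] q_used=0 → run C
t=17: queue=[C] q_used=1 → run C
t=18: queue=[C] q_used=2 → run C
t=19: queue=[C] q_used=3 → run C
t=20: (idle)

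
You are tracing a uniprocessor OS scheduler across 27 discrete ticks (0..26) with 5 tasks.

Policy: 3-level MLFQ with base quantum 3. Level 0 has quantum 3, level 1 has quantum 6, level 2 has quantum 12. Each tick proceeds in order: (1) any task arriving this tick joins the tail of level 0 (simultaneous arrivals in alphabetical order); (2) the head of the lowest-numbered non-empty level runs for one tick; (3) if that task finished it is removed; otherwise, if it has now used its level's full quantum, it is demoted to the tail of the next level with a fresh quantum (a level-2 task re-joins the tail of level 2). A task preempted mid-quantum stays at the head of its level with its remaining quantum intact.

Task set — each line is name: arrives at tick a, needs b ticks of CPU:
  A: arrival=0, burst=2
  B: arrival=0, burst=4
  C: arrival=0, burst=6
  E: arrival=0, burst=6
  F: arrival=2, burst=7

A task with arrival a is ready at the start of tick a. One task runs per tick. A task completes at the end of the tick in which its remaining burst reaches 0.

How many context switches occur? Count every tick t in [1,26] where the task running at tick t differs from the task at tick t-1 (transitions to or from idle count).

context switches = 9

t=0: L0/L1/L2 = ABCE/-/- → run A
t=1: L0/L1/L2 = ABCE/-/- → run A
t=2: L0/L1/L2 = BCEF/-/- → run B
t=3: L0/L1/L2 = BCEF/-/- → run B
t=4: L0/L1/L2 = BCEF/-/- → run B
t=5: L0/L1/L2 = CEF/B/- → run C
t=6: L0/L1/L2 = CEF/B/- → run C
t=7: L0/L1/L2 = CEF/B/- → run C
t=8: L0/L1/L2 = EF/BC/- → run E
t=9: L0/L1/L2 = EF/BC/- → run E
t=10: L0/L1/L2 = EF/BC/- → run E
t=11: L0/L1/L2 = F/BCE/- → run F
t=12: L0/L1/L2 = F/BCE/- → run F
t=13: L0/L1/L2 = F/BCE/- → run F
t=14: L0/L1/L2 = -/BCEF/- → run B
t=15: L0/L1/L2 = -/CEF/- → run C
t=16: L0/L1/L2 = -/CEF/- → run C
t=17: L0/L1/L2 = -/CEF/- → run C
t=18: L0/L1/L2 = -/EF/- → run E
t=19: L0/L1/L2 = -/EF/- → run E
t=20: L0/L1/L2 = -/EF/- → run E
t=21: L0/L1/L2 = -/F/- → run F
t=22: L0/L1/L2 = -/F/- → run F
t=23: L0/L1/L2 = -/F/- → run F
t=24: L0/L1/L2 = -/F/- → run F
t=25: (idle)
t=26: (idle)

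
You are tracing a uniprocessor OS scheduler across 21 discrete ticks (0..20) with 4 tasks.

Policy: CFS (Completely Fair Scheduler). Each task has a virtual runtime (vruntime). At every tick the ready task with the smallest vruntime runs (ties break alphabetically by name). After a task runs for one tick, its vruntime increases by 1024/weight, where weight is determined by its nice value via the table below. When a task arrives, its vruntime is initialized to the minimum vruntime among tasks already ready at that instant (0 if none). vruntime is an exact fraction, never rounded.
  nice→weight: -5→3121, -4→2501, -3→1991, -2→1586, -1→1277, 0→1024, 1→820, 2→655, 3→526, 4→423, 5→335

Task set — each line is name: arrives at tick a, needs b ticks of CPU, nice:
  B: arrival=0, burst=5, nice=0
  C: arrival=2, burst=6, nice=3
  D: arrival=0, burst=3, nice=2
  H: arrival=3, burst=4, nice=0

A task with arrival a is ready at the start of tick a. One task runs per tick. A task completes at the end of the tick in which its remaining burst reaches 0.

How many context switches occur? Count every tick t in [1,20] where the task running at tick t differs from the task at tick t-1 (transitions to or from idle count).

t=0: vr[B=0 D=0] → run B
t=1: vr[B=1 D=0] → run D
t=2: vr[B=1 C=1 D=1024/655] → run B
t=3: vr[B=2 C=1 D=1024/655 H=1] → run C
t=4: vr[B=2 C=775/263 D=1024/655 H=1] → run H
t=5: vr[B=2 C=775/263 D=1024/655 H=2] → run D
t=6: vr[B=2 C=775/263 D=2048/655 H=2] → run B
t=7: vr[B=3 C=775/263 D=2048/655 H=2] → run H
t=8: vr[B=3 C=775/263 D=2048/655 H=3] → run C
t=9: vr[B=3 C=1287/263 D=2048/655 H=3] → run B
t=10: vr[B=4 C=1287/263 D=2048/655 H=3] → run H
t=11: vr[B=4 C=1287/263 D=2048/655 H=4] → run D
t=12: vr[B=4 C=1287/263 H=4] → run B
t=13: vr[C=1287/263 H=4] → run H
t=14: vr[C=1287/263] → run C
t=15: vr[C=1799/263] → run C
t=16: vr[C=2311/263] → run C
t=17: vr[C=2823/263] → run C
t=18: (idle)
t=19: (idle)
t=20: (idle)

context switches = 15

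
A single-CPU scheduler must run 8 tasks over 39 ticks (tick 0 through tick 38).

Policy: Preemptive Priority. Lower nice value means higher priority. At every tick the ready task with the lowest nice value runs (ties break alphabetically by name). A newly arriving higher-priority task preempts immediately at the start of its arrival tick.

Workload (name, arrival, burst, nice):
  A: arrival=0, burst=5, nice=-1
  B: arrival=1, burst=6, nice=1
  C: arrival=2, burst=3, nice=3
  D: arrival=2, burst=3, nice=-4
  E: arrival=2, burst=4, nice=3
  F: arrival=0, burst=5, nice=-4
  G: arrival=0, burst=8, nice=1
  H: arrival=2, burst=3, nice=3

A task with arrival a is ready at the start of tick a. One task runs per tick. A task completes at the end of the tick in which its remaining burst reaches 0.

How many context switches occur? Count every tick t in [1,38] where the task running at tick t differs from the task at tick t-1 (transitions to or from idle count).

t=0: ready={A,F,G} → run F
t=1: ready={A,B,F,G} → run F
t=2: ready={A,B,C,D,E,F,G,H} → run D
t=3: ready={A,B,C,D,E,F,G,H} → run D
t=4: ready={A,B,C,D,E,F,G,H} → run D
t=5: ready={A,B,C,E,F,G,H} → run F
t=6: ready={A,B,C,E,F,G,H} → run F
t=7: ready={A,B,C,E,F,G,H} → run F
t=8: ready={A,B,C,E,G,H} → run A
t=9: ready={A,B,C,E,G,H} → run A
t=10: ready={A,B,C,E,G,H} → run A
t=11: ready={A,B,C,E,G,H} → run A
t=12: ready={A,B,C,E,G,H} → run A
t=13: ready={B,C,E,G,H} → run B
t=14: ready={B,C,E,G,H} → run B
t=15: ready={B,C,E,G,H} → run B
t=16: ready={B,C,E,G,H} → run B
t=17: ready={B,C,E,G,H} → run B
t=18: ready={B,C,E,G,H} → run B
t=19: ready={C,E,G,H} → run G
t=20: ready={C,E,G,H} → run G
t=21: ready={C,E,G,H} → run G
t=22: ready={C,E,G,H} → run G
t=23: ready={C,E,G,H} → run G
t=24: ready={C,E,G,H} → run G
t=25: ready={C,E,G,H} → run G
t=26: ready={C,E,G,H} → run G
t=27: ready={C,E,H} → run C
t=28: ready={C,E,H} → run C
t=29: ready={C,E,H} → run C
t=30: ready={E,H} → run E
t=31: ready={E,H} → run E
t=32: ready={E,H} → run E
t=33: ready={E,H} → run E
t=34: ready={H} → run H
t=35: ready={H} → run H
t=36: ready={H} → run H
t=37: (idle)
t=38: (idle)

context switches = 9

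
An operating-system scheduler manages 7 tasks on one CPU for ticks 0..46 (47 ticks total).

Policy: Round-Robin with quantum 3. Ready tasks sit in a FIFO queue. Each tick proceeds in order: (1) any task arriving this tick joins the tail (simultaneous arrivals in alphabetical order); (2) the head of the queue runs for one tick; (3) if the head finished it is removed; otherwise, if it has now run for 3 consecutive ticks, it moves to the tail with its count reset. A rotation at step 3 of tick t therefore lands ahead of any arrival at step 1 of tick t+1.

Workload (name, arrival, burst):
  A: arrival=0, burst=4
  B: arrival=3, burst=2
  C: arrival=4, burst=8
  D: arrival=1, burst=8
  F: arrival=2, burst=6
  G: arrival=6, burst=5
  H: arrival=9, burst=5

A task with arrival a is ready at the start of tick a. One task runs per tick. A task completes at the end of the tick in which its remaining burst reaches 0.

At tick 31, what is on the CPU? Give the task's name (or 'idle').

t=0: queue=[A] q_used=0 → run A
t=1: queue=[A,D] q_used=1 → run A
t=2: queue=[A,D,F] q_used=2 → run A
t=3: queue=[D,F,A,B] q_used=0 → run D
t=4: queue=[D,F,A,B,C] q_used=1 → run D
t=5: queue=[D,F,A,B,C] q_used=2 → run D
t=6: queue=[F,A,B,C,D,G] q_used=0 → run F
t=7: queue=[F,A,B,C,D,G] q_used=1 → run F
t=8: queue=[F,A,B,C,D,G] q_used=2 → run F
t=9: queue=[A,B,C,D,G,F,H] q_used=0 → run A
t=10: queue=[B,C,D,G,F,H] q_used=0 → run B
t=11: queue=[B,C,D,G,F,H] q_used=1 → run B
t=12: queue=[C,D,G,F,H] q_used=0 → run C
t=13: queue=[C,D,G,F,H] q_used=1 → run C
t=14: queue=[C,D,G,F,H] q_used=2 → run C
t=15: queue=[D,G,F,H,C] q_used=0 → run D
t=16: queue=[D,G,F,H,C] q_used=1 → run D
t=17: queue=[D,G,F,H,C] q_used=2 → run D
t=18: queue=[G,F,H,C,D] q_used=0 → run G
t=19: queue=[G,F,H,C,D] q_used=1 → run G
t=20: queue=[G,F,H,C,D] q_used=2 → run G
t=21: queue=[F,H,C,D,G] q_used=0 → run F
t=22: queue=[F,H,C,D,G] q_used=1 → run F
t=23: queue=[F,H,C,D,G] q_used=2 → run F
t=24: queue=[H,C,D,G] q_used=0 → run H
t=25: queue=[H,C,D,G] q_used=1 → run H
t=26: queue=[H,C,D,G] q_used=2 → run H
t=27: queue=[C,D,G,H] q_used=0 → run C
t=28: queue=[C,D,G,H] q_used=1 → run C
t=29: queue=[C,D,G,H] q_used=2 → run C
t=30: queue=[D,G,H,C] q_used=0 → run D
t=31: queue=[D,G,H,C] q_used=1 → run D
t=32: queue=[G,H,C] q_used=0 → run G
t=33: queue=[G,H,C] q_used=1 → run G
t=34: queue=[H,C] q_used=0 → run H
t=35: queue=[H,C] q_used=1 → run H
t=36: queue=[C] q_used=0 → run C
t=37: queue=[C] q_used=1 → run C
t=38: (idle)
t=39: (idle)
t=40: (idle)
t=41: (idle)
t=42: (idle)
t=43: (idle)
t=44: (idle)
t=45: (idle)
t=46: (idle)

running at tick 31 = D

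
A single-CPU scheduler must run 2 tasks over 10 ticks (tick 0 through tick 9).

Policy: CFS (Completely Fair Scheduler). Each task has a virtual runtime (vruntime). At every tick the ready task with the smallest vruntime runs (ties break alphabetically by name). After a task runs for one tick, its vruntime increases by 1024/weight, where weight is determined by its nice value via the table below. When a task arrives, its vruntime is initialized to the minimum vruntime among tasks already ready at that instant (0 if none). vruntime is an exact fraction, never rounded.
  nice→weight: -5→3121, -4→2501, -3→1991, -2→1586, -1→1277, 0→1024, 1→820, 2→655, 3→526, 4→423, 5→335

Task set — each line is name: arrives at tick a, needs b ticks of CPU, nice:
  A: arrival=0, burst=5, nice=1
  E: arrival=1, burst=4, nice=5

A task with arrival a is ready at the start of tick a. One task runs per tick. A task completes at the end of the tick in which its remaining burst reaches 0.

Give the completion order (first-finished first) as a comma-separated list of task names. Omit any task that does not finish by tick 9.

completion order = A, E

t=0: vr[A=0] → run A
t=1: vr[A=256/205 E=256/205] → run A
t=2: vr[A=512/205 E=256/205] → run E
t=3: vr[A=512/205 E=59136/13735] → run A
t=4: vr[A=768/205 E=59136/13735] → run A
t=5: vr[A=1024/205 E=59136/13735] → run E
t=6: vr[A=1024/205 E=20224/2747] → run A
t=7: vr[E=20224/2747] → run E
t=8: vr[E=143104/13735] → run E
t=9: (idle)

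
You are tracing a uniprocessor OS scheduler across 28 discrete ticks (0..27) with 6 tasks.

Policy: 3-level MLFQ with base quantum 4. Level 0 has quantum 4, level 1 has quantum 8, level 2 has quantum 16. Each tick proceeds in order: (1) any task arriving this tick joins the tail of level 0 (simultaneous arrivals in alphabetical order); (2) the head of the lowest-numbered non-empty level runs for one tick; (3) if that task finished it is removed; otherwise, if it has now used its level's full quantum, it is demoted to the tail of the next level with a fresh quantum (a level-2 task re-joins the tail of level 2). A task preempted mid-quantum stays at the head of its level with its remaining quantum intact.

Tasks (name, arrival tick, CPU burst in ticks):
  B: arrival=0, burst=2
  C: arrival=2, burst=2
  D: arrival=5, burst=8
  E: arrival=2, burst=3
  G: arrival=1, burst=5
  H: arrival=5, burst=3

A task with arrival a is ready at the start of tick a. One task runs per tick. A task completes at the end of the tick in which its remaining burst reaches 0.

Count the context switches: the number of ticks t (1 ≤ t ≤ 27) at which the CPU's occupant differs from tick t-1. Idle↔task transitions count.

t=0: L0/L1/L2 = B/-/- → run B
t=1: L0/L1/L2 = BG/-/- → run B
t=2: L0/L1/L2 = GCE/-/- → run G
t=3: L0/L1/L2 = GCE/-/- → run G
t=4: L0/L1/L2 = GCE/-/- → run G
t=5: L0/L1/L2 = GCEDH/-/- → run G
t=6: L0/L1/L2 = CEDH/G/- → run C
t=7: L0/L1/L2 = CEDH/G/- → run C
t=8: L0/L1/L2 = EDH/G/- → run E
t=9: L0/L1/L2 = EDH/G/- → run E
t=10: L0/L1/L2 = EDH/G/- → run E
t=11: L0/L1/L2 = DH/G/- → run D
t=12: L0/L1/L2 = DH/G/- → run D
t=13: L0/L1/L2 = DH/G/- → run D
t=14: L0/L1/L2 = DH/G/- → run D
t=15: L0/L1/L2 = H/GD/- → run H
t=16: L0/L1/L2 = H/GD/- → run H
t=17: L0/L1/L2 = H/GD/- → run H
t=18: L0/L1/L2 = -/GD/- → run G
t=19: L0/L1/L2 = -/D/- → run D
t=20: L0/L1/L2 = -/D/- → run D
t=21: L0/L1/L2 = -/D/- → run D
t=22: L0/L1/L2 = -/D/- → run D
t=23: (idle)
t=24: (idle)
t=25: (idle)
t=26: (idle)
t=27: (idle)

context switches = 8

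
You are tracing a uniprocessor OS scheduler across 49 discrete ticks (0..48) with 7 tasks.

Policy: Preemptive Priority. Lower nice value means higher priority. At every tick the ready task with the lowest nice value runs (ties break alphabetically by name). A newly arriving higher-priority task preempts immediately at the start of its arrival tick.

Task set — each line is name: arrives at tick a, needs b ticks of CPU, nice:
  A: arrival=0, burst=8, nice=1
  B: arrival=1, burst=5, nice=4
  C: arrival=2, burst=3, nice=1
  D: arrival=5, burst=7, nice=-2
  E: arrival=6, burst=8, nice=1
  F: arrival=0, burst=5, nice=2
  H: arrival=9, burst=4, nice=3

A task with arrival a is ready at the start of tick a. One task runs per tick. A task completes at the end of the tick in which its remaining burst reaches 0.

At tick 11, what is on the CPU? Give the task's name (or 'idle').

running at tick 11 = D

t=0: ready={A,F} → run A
t=1: ready={A,B,F} → run A
t=2: ready={A,B,C,F} → run A
t=3: ready={A,B,C,F} → run A
t=4: ready={A,B,C,F} → run A
t=5: ready={A,B,C,D,F} → run D
t=6: ready={A,B,C,D,E,F} → run D
t=7: ready={A,B,C,D,E,F} → run D
t=8: ready={A,B,C,D,E,F} → run D
t=9: ready={A,B,C,D,E,F,H} → run D
t=10: ready={A,B,C,D,E,F,H} → run D
t=11: ready={A,B,C,D,E,F,H} → run D
t=12: ready={A,B,C,E,F,H} → run A
t=13: ready={A,B,C,E,F,H} → run A
t=14: ready={A,B,C,E,F,H} → run A
t=15: ready={B,C,E,F,H} → run C
t=16: ready={B,C,E,F,H} → run C
t=17: ready={B,C,E,F,H} → run C
t=18: ready={B,E,F,H} → run E
t=19: ready={B,E,F,H} → run E
t=20: ready={B,E,F,H} → run E
t=21: ready={B,E,F,H} → run E
t=22: ready={B,E,F,H} → run E
t=23: ready={B,E,F,H} → run E
t=24: ready={B,E,F,H} → run E
t=25: ready={B,E,F,H} → run E
t=26: ready={B,F,H} → run F
t=27: ready={B,F,H} → run F
t=28: ready={B,F,H} → run F
t=29: ready={B,F,H} → run F
t=30: ready={B,F,H} → run F
t=31: ready={B,H} → run H
t=32: ready={B,H} → run H
t=33: ready={B,H} → run H
t=34: ready={B,H} → run H
t=35: ready={B} → run B
t=36: ready={B} → run B
t=37: ready={B} → run B
t=38: ready={B} → run B
t=39: ready={B} → run B
t=40: (idle)
t=41: (idle)
t=42: (idle)
t=43: (idle)
t=44: (idle)
t=45: (idle)
t=46: (idle)
t=47: (idle)
t=48: (idle)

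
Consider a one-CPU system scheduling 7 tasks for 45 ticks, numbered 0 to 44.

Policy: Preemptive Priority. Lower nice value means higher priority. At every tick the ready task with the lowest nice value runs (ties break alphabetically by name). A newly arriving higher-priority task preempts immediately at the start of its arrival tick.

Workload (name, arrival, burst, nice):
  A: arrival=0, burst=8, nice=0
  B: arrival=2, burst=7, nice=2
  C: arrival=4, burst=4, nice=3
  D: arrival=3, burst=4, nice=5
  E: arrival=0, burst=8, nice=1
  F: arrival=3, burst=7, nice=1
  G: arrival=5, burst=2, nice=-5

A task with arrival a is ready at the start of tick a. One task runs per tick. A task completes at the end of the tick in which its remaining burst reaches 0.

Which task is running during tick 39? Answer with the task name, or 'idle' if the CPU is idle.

t=0: ready={A,E} → run A
t=1: ready={A,E} → run A
t=2: ready={A,B,E} → run A
t=3: ready={A,B,D,E,F} → run A
t=4: ready={A,B,C,D,E,F} → run A
t=5: ready={A,B,C,D,E,F,G} → run G
t=6: ready={A,B,C,D,E,F,G} → run G
t=7: ready={A,B,C,D,E,F} → run A
t=8: ready={A,B,C,D,E,F} → run A
t=9: ready={A,B,C,D,E,F} → run A
t=10: ready={B,C,D,E,F} → run E
t=11: ready={B,C,D,E,F} → run E
t=12: ready={B,C,D,E,F} → run E
t=13: ready={B,C,D,E,F} → run E
t=14: ready={B,C,D,E,F} → run E
t=15: ready={B,C,D,E,F} → run E
t=16: ready={B,C,D,E,F} → run E
t=17: ready={B,C,D,E,F} → run E
t=18: ready={B,C,D,F} → run F
t=19: ready={B,C,D,F} → run F
t=20: ready={B,C,D,F} → run F
t=21: ready={B,C,D,F} → run F
t=22: ready={B,C,D,F} → run F
t=23: ready={B,C,D,F} → run F
t=24: ready={B,C,D,F} → run F
t=25: ready={B,C,D} → run B
t=26: ready={B,C,D} → run B
t=27: ready={B,C,D} → run B
t=28: ready={B,C,D} → run B
t=29: ready={B,C,D} → run B
t=30: ready={B,C,D} → run B
t=31: ready={B,C,D} → run B
t=32: ready={C,D} → run C
t=33: ready={C,D} → run C
t=34: ready={C,D} → run C
t=35: ready={C,D} → run C
t=36: ready={D} → run D
t=37: ready={D} → run D
t=38: ready={D} → run D
t=39: ready={D} → run D
t=40: (idle)
t=41: (idle)
t=42: (idle)
t=43: (idle)
t=44: (idle)

running at tick 39 = D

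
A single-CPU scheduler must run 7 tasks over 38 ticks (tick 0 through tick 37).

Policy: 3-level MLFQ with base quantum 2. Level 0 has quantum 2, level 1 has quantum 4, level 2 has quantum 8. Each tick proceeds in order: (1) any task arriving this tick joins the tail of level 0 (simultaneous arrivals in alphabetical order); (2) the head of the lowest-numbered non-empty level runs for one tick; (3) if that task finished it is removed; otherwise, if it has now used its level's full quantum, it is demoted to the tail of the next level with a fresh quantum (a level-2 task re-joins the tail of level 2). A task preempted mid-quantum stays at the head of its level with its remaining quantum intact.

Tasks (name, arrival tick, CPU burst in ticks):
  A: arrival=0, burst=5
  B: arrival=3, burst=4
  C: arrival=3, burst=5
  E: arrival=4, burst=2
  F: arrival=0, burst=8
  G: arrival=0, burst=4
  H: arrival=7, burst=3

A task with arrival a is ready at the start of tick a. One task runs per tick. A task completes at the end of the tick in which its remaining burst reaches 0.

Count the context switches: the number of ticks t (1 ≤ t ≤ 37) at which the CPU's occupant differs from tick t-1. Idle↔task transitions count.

context switches = 14

t=0: L0/L1/L2 = AFG/-/- → run A
t=1: L0/L1/L2 = AFG/-/- → run A
t=2: L0/L1/L2 = FG/A/- → run F
t=3: L0/L1/L2 = FGBC/A/- → run F
t=4: L0/L1/L2 = GBCE/AF/- → run G
t=5: L0/L1/L2 = GBCE/AF/- → run G
t=6: L0/L1/L2 = BCE/AFG/- → run B
t=7: L0/L1/L2 = BCEH/AFG/- → run B
t=8: L0/L1/L2 = CEH/AFGB/- → run C
t=9: L0/L1/L2 = CEH/AFGB/- → run C
t=10: L0/L1/L2 = EH/AFGBC/- → run E
t=11: L0/L1/L2 = EH/AFGBC/- → run E
t=12: L0/L1/L2 = H/AFGBC/- → run H
t=13: L0/L1/L2 = H/AFGBC/- → run H
t=14: L0/L1/L2 = -/AFGBCH/- → run A
t=15: L0/L1/L2 = -/AFGBCH/- → run A
t=16: L0/L1/L2 = -/AFGBCH/- → run A
t=17: L0/L1/L2 = -/FGBCH/- → run F
t=18: L0/L1/L2 = -/FGBCH/- → run F
t=19: L0/L1/L2 = -/FGBCH/- → run F
t=20: L0/L1/L2 = -/FGBCH/- → run F
t=21: L0/L1/L2 = -/GBCH/F → run G
t=22: L0/L1/L2 = -/GBCH/F → run G
t=23: L0/L1/L2 = -/BCH/F → run B
t=24: L0/L1/L2 = -/BCH/F → run B
t=25: L0/L1/L2 = -/CH/F → run C
t=26: L0/L1/L2 = -/CH/F → run C
t=27: L0/L1/L2 = -/CH/F → run C
t=28: L0/L1/L2 = -/H/F → run H
t=29: L0/L1/L2 = -/-/F → run F
t=30: L0/L1/L2 = -/-/F → run F
t=31: (idle)
t=32: (idle)
t=33: (idle)
t=34: (idle)
t=35: (idle)
t=36: (idle)
t=37: (idle)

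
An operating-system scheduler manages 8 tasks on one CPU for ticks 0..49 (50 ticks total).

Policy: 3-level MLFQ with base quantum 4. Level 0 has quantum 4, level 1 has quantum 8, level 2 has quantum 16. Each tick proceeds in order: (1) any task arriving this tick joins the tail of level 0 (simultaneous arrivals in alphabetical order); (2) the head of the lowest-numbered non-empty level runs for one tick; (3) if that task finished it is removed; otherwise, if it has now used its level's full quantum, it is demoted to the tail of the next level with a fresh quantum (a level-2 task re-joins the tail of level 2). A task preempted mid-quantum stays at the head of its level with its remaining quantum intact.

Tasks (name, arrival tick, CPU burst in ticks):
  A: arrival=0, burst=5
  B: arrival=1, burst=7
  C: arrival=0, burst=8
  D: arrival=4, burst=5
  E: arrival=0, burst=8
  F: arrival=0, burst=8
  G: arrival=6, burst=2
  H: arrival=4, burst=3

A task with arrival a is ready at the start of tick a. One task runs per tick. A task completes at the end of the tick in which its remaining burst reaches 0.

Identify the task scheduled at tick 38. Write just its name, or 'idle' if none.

t=0: L0/L1/L2 = ACEF/-/- → run A
t=1: L0/L1/L2 = ACEFB/-/- → run A
t=2: L0/L1/L2 = ACEFB/-/- → run A
t=3: L0/L1/L2 = ACEFB/-/- → run A
t=4: L0/L1/L2 = CEFBDH/A/- → run C
t=5: L0/L1/L2 = CEFBDH/A/- → run C
t=6: L0/L1/L2 = CEFBDHG/A/- → run C
t=7: L0/L1/L2 = CEFBDHG/A/- → run C
t=8: L0/L1/L2 = EFBDHG/AC/- → run E
t=9: L0/L1/L2 = EFBDHG/AC/- → run E
t=10: L0/L1/L2 = EFBDHG/AC/- → run E
t=11: L0/L1/L2 = EFBDHG/AC/- → run E
t=12: L0/L1/L2 = FBDHG/ACE/- → run F
t=13: L0/L1/L2 = FBDHG/ACE/- → run F
t=14: L0/L1/L2 = FBDHG/ACE/- → run F
t=15: L0/L1/L2 = FBDHG/ACE/- → run F
t=16: L0/L1/L2 = BDHG/ACEF/- → run B
t=17: L0/L1/L2 = BDHG/ACEF/- → run B
t=18: L0/L1/L2 = BDHG/ACEF/- → run B
t=19: L0/L1/L2 = BDHG/ACEF/- → run B
t=20: L0/L1/L2 = DHG/ACEFB/- → run D
t=21: L0/L1/L2 = DHG/ACEFB/- → run D
t=22: L0/L1/L2 = DHG/ACEFB/- → run D
t=23: L0/L1/L2 = DHG/ACEFB/- → run D
t=24: L0/L1/L2 = HG/ACEFBD/- → run H
t=25: L0/L1/L2 = HG/ACEFBD/- → run H
t=26: L0/L1/L2 = HG/ACEFBD/- → run H
t=27: L0/L1/L2 = G/ACEFBD/- → run G
t=28: L0/L1/L2 = G/ACEFBD/- → run G
t=29: L0/L1/L2 = -/ACEFBD/- → run A
t=30: L0/L1/L2 = -/CEFBD/- → run C
t=31: L0/L1/L2 = -/CEFBD/- → run C
t=32: L0/L1/L2 = -/CEFBD/- → run C
t=33: L0/L1/L2 = -/CEFBD/- → run C
t=34: L0/L1/L2 = -/EFBD/- → run E
t=35: L0/L1/L2 = -/EFBD/- → run E
t=36: L0/L1/L2 = -/EFBD/- → run E
t=37: L0/L1/L2 = -/EFBD/- → run E
t=38: L0/L1/L2 = -/FBD/- → run F
t=39: L0/L1/L2 = -/FBD/- → run F
t=40: L0/L1/L2 = -/FBD/- → run F
t=41: L0/L1/L2 = -/FBD/- → run F
t=42: L0/L1/L2 = -/BD/- → run B
t=43: L0/L1/L2 = -/BD/- → run B
t=44: L0/L1/L2 = -/BD/- → run B
t=45: L0/L1/L2 = -/D/- → run D
t=46: (idle)
t=47: (idle)
t=48: (idle)
t=49: (idle)

running at tick 38 = F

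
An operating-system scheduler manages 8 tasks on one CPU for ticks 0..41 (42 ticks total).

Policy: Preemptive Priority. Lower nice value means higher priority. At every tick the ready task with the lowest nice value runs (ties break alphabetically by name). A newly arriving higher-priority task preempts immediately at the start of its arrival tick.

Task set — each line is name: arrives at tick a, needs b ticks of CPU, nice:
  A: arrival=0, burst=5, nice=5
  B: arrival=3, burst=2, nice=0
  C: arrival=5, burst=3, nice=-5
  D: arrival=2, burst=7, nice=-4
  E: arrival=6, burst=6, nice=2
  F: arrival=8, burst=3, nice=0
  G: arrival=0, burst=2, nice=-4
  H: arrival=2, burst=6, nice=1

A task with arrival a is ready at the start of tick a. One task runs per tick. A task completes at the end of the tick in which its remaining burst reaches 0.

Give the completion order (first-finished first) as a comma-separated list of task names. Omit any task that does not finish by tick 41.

completion order = G, C, D, B, F, H, E, A

t=0: ready={A,G} → run G
t=1: ready={A,G} → run G
t=2: ready={A,D,H} → run D
t=3: ready={A,B,D,H} → run D
t=4: ready={A,B,D,H} → run D
t=5: ready={A,B,C,D,H} → run C
t=6: ready={A,B,C,D,E,H} → run C
t=7: ready={A,B,C,D,E,H} → run C
t=8: ready={A,B,D,E,F,H} → run D
t=9: ready={A,B,D,E,F,H} → run D
t=10: ready={A,B,D,E,F,H} → run D
t=11: ready={A,B,D,E,F,H} → run D
t=12: ready={A,B,E,F,H} → run B
t=13: ready={A,B,E,F,H} → run B
t=14: ready={A,E,F,H} → run F
t=15: ready={A,E,F,H} → run F
t=16: ready={A,E,F,H} → run F
t=17: ready={A,E,H} → run H
t=18: ready={A,E,H} → run H
t=19: ready={A,E,H} → run H
t=20: ready={A,E,H} → run H
t=21: ready={A,E,H} → run H
t=22: ready={A,E,H} → run H
t=23: ready={A,E} → run E
t=24: ready={A,E} → run E
t=25: ready={A,E} → run E
t=26: ready={A,E} → run E
t=27: ready={A,E} → run E
t=28: ready={A,E} → run E
t=29: ready={A} → run A
t=30: ready={A} → run A
t=31: ready={A} → run A
t=32: ready={A} → run A
t=33: ready={A} → run A
t=34: (idle)
t=35: (idle)
t=36: (idle)
t=37: (idle)
t=38: (idle)
t=39: (idle)
t=40: (idle)
t=41: (idle)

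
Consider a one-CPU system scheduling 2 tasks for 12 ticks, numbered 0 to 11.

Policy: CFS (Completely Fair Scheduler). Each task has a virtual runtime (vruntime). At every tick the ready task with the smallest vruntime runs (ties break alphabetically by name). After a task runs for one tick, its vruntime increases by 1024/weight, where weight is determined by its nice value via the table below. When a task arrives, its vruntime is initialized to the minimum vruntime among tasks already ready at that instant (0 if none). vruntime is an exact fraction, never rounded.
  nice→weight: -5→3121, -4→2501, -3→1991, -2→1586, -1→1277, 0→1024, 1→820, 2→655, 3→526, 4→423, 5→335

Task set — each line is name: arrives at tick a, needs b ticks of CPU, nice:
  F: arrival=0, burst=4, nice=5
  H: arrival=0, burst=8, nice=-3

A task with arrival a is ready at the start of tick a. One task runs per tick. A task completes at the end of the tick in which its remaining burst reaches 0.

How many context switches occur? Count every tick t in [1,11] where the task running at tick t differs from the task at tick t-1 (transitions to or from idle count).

t=0: vr[F=0 H=0] → run F
t=1: vr[F=1024/335 H=0] → run H
t=2: vr[F=1024/335 H=1024/1991] → run H
t=3: vr[F=1024/335 H=2048/1991] → run H
t=4: vr[F=1024/335 H=3072/1991] → run H
t=5: vr[F=1024/335 H=4096/1991] → run H
t=6: vr[F=1024/335 H=5120/1991] → run H
t=7: vr[F=1024/335 H=6144/1991] → run F
t=8: vr[F=2048/335 H=6144/1991] → run H
t=9: vr[F=2048/335 H=7168/1991] → run H
t=10: vr[F=2048/335] → run F
t=11: vr[F=3072/335] → run F

context switches = 4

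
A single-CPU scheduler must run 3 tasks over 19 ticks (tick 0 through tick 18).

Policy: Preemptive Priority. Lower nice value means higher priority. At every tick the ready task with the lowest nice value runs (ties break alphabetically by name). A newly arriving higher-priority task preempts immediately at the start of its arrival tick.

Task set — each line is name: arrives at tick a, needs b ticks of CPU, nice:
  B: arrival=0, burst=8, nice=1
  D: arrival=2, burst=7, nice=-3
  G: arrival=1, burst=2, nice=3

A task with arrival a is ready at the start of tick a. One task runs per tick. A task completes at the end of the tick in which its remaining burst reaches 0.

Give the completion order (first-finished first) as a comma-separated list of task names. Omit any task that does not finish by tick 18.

t=0: ready={B} → run B
t=1: ready={B,G} → run B
t=2: ready={B,D,G} → run D
t=3: ready={B,D,G} → run D
t=4: ready={B,D,G} → run D
t=5: ready={B,D,G} → run D
t=6: ready={B,D,G} → run D
t=7: ready={B,D,G} → run D
t=8: ready={B,D,G} → run D
t=9: ready={B,G} → run B
t=10: ready={B,G} → run B
t=11: ready={B,G} → run B
t=12: ready={B,G} → run B
t=13: ready={B,G} → run B
t=14: ready={B,G} → run B
t=15: ready={G} → run G
t=16: ready={G} → run G
t=17: (idle)
t=18: (idle)

completion order = D, B, G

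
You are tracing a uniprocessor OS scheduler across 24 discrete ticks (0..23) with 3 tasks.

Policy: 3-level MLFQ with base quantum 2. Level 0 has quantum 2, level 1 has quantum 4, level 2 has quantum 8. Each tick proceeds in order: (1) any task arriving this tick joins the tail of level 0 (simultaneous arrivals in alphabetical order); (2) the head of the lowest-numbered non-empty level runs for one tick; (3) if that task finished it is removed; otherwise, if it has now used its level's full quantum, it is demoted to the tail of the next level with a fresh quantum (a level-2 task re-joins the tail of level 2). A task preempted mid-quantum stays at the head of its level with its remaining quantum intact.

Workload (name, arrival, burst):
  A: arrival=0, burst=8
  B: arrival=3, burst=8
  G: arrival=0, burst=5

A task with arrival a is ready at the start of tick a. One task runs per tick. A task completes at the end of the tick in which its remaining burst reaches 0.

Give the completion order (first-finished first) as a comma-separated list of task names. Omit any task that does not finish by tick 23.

t=0: L0/L1/L2 = AG/-/- → run A
t=1: L0/L1/L2 = AG/-/- → run A
t=2: L0/L1/L2 = G/A/- → run G
t=3: L0/L1/L2 = GB/A/- → run G
t=4: L0/L1/L2 = B/AG/- → run B
t=5: L0/L1/L2 = B/AG/- → run B
t=6: L0/L1/L2 = -/AGB/- → run A
t=7: L0/L1/L2 = -/AGB/- → run A
t=8: L0/L1/L2 = -/AGB/- → run A
t=9: L0/L1/L2 = -/AGB/- → run A
t=10: L0/L1/L2 = -/GB/A → run G
t=11: L0/L1/L2 = -/GB/A → run G
t=12: L0/L1/L2 = -/GB/A → run G
t=13: L0/L1/L2 = -/B/A → run B
t=14: L0/L1/L2 = -/B/A → run B
t=15: L0/L1/L2 = -/B/A → run B
t=16: L0/L1/L2 = -/B/A → run B
t=17: L0/L1/L2 = -/-/AB → run A
t=18: L0/L1/L2 = -/-/AB → run A
t=19: L0/L1/L2 = -/-/B → run B
t=20: L0/L1/L2 = -/-/B → run B
t=21: (idle)
t=22: (idle)
t=23: (idle)

completion order = G, A, B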